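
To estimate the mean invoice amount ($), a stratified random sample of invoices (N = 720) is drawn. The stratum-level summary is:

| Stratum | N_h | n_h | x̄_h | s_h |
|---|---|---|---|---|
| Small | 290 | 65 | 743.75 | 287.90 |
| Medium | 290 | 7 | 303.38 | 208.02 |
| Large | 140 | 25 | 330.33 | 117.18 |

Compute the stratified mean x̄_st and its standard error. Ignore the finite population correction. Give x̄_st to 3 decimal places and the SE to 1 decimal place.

x̄_st = Σ W_h x̄_h = (290·743.75 + 290·303.38 + 140·330.33)/720 = 485.99153
V̂(x̄_st) = Σ W_h² s_h²/n_h, with W_h = N_h/N and N = 720:
  stratum Small: (290/720)²·287.90²/65 = 206.872
  stratum Medium: (290/720)²·208.02²/7 = 1002.87
  stratum Large: (140/720)²·117.18²/25 = 20.7662
V̂(x̄_st) = 1230.5
SE(x̄_st) = √1230.5 = 35.0785

x̄_st ≈ 485.992, SE ≈ 35.1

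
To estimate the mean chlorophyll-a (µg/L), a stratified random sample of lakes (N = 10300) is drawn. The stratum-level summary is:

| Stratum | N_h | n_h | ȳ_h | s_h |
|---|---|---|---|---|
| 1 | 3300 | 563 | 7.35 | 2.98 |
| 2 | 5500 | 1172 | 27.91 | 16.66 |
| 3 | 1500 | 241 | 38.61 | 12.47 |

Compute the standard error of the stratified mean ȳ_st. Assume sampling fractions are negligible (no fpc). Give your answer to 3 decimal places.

V̂(ȳ_st) = Σ W_h² s_h²/n_h, with W_h = N_h/N and N = 10300:
  stratum 1: (3300/10300)²·2.98²/563 = 0.00161911
  stratum 2: (5500/10300)²·16.66²/1172 = 0.0675264
  stratum 3: (1500/10300)²·12.47²/241 = 0.0136843
V̂(ȳ_st) = 0.0828298
SE(ȳ_st) = √0.0828298 = 0.287802

SE(ȳ_st) ≈ 0.288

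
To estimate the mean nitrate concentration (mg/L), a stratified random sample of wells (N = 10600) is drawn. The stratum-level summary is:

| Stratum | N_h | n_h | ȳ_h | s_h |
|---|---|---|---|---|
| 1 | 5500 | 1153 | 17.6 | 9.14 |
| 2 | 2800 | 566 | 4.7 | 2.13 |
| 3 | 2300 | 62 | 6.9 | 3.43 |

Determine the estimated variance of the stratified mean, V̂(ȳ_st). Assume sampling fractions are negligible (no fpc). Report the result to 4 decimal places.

V̂(ȳ_st) ≈ 0.0290

V̂(ȳ_st) = Σ W_h² s_h²/n_h, with W_h = N_h/N and N = 10600:
  stratum 1: (5500/10600)²·9.14²/1153 = 0.0195064
  stratum 2: (2800/10600)²·2.13²/566 = 0.000559303
  stratum 3: (2300/10600)²·3.43²/62 = 0.00893389
V̂(ȳ_st) = 0.0289996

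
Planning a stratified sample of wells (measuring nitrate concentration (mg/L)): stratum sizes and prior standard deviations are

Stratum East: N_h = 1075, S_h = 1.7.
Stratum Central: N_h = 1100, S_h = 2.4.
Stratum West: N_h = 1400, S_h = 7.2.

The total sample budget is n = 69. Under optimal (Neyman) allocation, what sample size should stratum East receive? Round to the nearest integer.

Neyman allocation: n_h = n · N_h S_h / Σ N_i S_i, with n = 69.
  stratum East: N_h·S_h = 1075·1.7 = 1827.50
  stratum Central: N_h·S_h = 1100·2.4 = 2640.00
  stratum West: N_h·S_h = 1400·7.2 = 10080.00
Σ N_h S_h = 14547.50
n for stratum East = 69·1827.50/14547.50 = 8.668 → 9

9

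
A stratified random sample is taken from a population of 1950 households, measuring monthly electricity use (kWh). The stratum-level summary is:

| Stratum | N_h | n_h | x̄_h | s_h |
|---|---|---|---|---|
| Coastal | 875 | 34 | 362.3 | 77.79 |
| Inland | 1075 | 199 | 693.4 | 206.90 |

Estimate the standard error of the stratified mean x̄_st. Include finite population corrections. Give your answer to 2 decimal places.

V̂(x̄_st) = Σ W_h² (1 − n_h/N_h) s_h²/n_h, with W_h = N_h/N and N = 1950:
  stratum Coastal: (875/1950)²·(1 − 34/875)·77.79²/34 = 34.4432
  stratum Inland: (1075/1950)²·(1 − 199/1075)·206.90²/199 = 53.2735
V̂(x̄_st) = 87.7167
SE(x̄_st) = √87.7167 = 9.36572

SE(x̄_st) ≈ 9.37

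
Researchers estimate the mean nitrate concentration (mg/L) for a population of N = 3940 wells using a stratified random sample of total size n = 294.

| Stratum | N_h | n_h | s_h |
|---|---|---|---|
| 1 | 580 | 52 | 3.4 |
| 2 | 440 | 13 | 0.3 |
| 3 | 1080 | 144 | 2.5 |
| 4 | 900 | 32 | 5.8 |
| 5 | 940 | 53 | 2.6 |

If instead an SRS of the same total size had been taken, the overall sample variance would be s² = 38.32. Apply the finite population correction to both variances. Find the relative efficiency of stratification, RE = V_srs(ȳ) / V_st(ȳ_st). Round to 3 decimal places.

V̂(ȳ_st) = Σ W_h² (1 − n_h/N_h) s_h²/n_h, with W_h = N_h/N and N = 3940:
  stratum 1: (580/3940)²·(1 − 52/580)·3.4²/52 = 0.00438555
  stratum 2: (440/3940)²·(1 − 13/440)·0.3²/13 = 8.3789e-05
  stratum 3: (1080/3940)²·(1 − 144/1080)·2.5²/144 = 0.00282634
  stratum 4: (900/3940)²·(1 − 32/900)·5.8²/32 = 0.0529025
  stratum 5: (940/3940)²·(1 − 53/940)·2.6²/53 = 0.00685062
V_st = 0.0670488
V_srs = (1 − 294/3940)·38.32/294 = 0.120614
Relative efficiency = V_srs / V_st = 0.120614/0.0670488 = 1.7989

RE ≈ 1.799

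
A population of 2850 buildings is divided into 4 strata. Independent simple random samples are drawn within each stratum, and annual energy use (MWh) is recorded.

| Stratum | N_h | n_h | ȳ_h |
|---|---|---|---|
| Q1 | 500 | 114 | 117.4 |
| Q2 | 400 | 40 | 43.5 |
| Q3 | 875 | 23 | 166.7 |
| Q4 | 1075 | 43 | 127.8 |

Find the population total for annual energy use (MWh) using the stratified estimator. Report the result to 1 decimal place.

τ̂_st ≈ 359347.5

τ̂_st = Σ N_h ȳ_h = 500·117.4 + 400·43.5 + 875·166.7 + 1075·127.8 = 359347.5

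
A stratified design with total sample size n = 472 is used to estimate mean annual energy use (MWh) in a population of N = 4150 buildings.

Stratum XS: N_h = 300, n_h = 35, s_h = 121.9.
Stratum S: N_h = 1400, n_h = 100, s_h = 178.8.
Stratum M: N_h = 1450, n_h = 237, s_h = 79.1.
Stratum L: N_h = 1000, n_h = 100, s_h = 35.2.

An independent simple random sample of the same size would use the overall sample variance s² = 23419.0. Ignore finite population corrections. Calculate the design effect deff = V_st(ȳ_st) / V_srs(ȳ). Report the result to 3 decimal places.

deff ≈ 0.857

V̂(ȳ_st) = Σ W_h² s_h²/n_h, with W_h = N_h/N and N = 4150:
  stratum XS: (300/4150)²·121.9²/35 = 2.21863
  stratum S: (1400/4150)²·178.8²/100 = 36.3827
  stratum M: (1450/4150)²·79.1²/237 = 3.22288
  stratum L: (1000/4150)²·35.2²/100 = 0.719431
V_st = 42.5436
V_srs = s²/n = 23419.0/472 = 49.6165
deff = V_st / V_srs = 42.5436/49.6165 = 0.8574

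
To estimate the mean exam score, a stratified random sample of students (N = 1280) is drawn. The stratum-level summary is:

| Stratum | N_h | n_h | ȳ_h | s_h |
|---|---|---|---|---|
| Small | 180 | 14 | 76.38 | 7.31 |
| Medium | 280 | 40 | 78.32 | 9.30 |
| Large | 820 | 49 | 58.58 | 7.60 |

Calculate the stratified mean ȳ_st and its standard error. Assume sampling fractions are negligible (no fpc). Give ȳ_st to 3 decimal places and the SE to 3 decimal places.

ȳ_st = Σ W_h ȳ_h = (180·76.38 + 280·78.32 + 820·58.58)/1280 = 65.40125
V̂(ȳ_st) = Σ W_h² s_h²/n_h, with W_h = N_h/N and N = 1280:
  stratum Small: (180/1280)²·7.31²/14 = 0.07548
  stratum Medium: (280/1280)²·9.30²/40 = 0.103467
  stratum Large: (820/1280)²·7.60²/49 = 0.48377
V̂(ȳ_st) = 0.662717
SE(ȳ_st) = √0.662717 = 0.814074

ȳ_st ≈ 65.401, SE ≈ 0.814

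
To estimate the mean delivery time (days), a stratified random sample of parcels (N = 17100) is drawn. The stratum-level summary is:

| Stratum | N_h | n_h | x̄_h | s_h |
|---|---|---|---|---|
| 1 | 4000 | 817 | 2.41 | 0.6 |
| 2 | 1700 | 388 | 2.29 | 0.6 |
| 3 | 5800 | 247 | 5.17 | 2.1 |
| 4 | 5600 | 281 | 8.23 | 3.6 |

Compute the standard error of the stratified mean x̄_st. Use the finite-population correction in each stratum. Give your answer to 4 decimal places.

V̂(x̄_st) = Σ W_h² (1 − n_h/N_h) s_h²/n_h, with W_h = N_h/N and N = 17100:
  stratum 1: (4000/17100)²·(1 − 817/4000)·0.6²/817 = 1.9186e-05
  stratum 2: (1700/17100)²·(1 − 388/1700)·0.6²/388 = 7.0772e-06
  stratum 3: (5800/17100)²·(1 − 247/5800)·2.1²/247 = 0.00196655
  stratum 4: (5600/17100)²·(1 − 281/5600)·3.6²/281 = 0.00469812
V̂(x̄_st) = 0.00669094
SE(x̄_st) = √0.00669094 = 0.0817982

SE(x̄_st) ≈ 0.0818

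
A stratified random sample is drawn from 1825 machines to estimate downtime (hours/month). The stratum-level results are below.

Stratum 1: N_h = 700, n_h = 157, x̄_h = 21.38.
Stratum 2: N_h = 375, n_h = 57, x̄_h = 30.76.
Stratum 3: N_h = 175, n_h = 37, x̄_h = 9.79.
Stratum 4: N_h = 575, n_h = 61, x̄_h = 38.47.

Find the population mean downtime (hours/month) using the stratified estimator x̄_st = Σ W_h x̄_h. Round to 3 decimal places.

x̄_st ≈ 27.581

N = Σ N_h = 1825. Stratum weights W_h = N_h/N.
x̄_st = (700·21.38 + 375·30.76 + 175·9.79 + 575·38.47) / 1825 = 27.58055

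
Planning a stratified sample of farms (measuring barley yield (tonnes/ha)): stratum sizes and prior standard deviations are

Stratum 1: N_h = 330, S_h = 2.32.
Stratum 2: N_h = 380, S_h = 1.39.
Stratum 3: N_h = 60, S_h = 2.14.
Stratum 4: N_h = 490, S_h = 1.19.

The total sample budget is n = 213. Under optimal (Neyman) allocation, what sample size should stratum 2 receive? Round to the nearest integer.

Neyman allocation: n_h = n · N_h S_h / Σ N_i S_i, with n = 213.
  stratum 1: N_h·S_h = 330·2.32 = 765.60
  stratum 2: N_h·S_h = 380·1.39 = 528.20
  stratum 3: N_h·S_h = 60·2.14 = 128.40
  stratum 4: N_h·S_h = 490·1.19 = 583.10
Σ N_h S_h = 2005.30
n for stratum 2 = 213·528.20/2005.30 = 56.105 → 56

56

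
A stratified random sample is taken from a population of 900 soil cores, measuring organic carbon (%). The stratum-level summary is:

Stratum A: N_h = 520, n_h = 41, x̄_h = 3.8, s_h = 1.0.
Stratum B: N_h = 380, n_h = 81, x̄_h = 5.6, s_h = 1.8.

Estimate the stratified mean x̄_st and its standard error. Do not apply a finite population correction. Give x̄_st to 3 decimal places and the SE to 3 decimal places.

x̄_st = Σ W_h x̄_h = (520·3.8 + 380·5.6)/900 = 4.56000
V̂(x̄_st) = Σ W_h² s_h²/n_h, with W_h = N_h/N and N = 900:
  stratum A: (520/900)²·1.0²/41 = 0.00814213
  stratum B: (380/900)²·1.8²/81 = 0.00713086
V̂(x̄_st) = 0.015273
SE(x̄_st) = √0.015273 = 0.123584

x̄_st ≈ 4.560, SE ≈ 0.124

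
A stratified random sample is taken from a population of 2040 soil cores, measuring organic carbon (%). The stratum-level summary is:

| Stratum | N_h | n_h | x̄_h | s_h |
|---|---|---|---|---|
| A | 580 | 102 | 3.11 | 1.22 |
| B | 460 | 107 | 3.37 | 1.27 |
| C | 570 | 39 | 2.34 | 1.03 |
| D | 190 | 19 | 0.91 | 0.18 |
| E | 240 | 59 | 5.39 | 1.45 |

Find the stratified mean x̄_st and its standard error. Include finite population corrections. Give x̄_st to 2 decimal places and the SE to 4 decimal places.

x̄_st ≈ 3.02, SE ≈ 0.0626

x̄_st = Σ W_h x̄_h = (580·3.11 + 460·3.37 + 570·2.34 + 190·0.91 + 240·5.39)/2040 = 3.01681
V̂(x̄_st) = Σ W_h² (1 − n_h/N_h) s_h²/n_h, with W_h = N_h/N and N = 2040:
  stratum A: (580/2040)²·(1 − 102/580)·1.22²/102 = 0.000972109
  stratum B: (460/2040)²·(1 − 107/460)·1.27²/107 = 0.000588161
  stratum C: (570/2040)²·(1 − 39/570)·1.03²/39 = 0.00197842
  stratum D: (190/2040)²·(1 − 19/190)·0.18²/19 = 1.33131e-05
  stratum E: (240/2040)²·(1 − 59/240)·1.45²/59 = 0.000371975
V̂(x̄_st) = 0.00392398
SE(x̄_st) = √0.00392398 = 0.0626417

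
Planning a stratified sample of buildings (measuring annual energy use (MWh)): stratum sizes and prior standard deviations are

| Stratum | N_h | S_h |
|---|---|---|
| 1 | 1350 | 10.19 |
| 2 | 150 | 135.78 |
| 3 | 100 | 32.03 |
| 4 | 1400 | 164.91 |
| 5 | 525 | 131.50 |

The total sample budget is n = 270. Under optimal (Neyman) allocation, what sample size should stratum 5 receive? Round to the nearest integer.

55

Neyman allocation: n_h = n · N_h S_h / Σ N_i S_i, with n = 270.
  stratum 1: N_h·S_h = 1350·10.19 = 13756.50
  stratum 2: N_h·S_h = 150·135.78 = 20367.00
  stratum 3: N_h·S_h = 100·32.03 = 3203.00
  stratum 4: N_h·S_h = 1400·164.91 = 230874.00
  stratum 5: N_h·S_h = 525·131.50 = 69037.50
Σ N_h S_h = 337238.00
n for stratum 5 = 270·69037.50/337238.00 = 55.273 → 55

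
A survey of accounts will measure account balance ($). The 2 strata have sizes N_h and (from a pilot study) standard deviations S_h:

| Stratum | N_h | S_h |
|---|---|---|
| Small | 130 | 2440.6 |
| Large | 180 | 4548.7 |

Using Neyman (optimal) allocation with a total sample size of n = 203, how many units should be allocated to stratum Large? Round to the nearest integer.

146

Neyman allocation: n_h = n · N_h S_h / Σ N_i S_i, with n = 203.
  stratum Small: N_h·S_h = 130·2440.6 = 317278.00
  stratum Large: N_h·S_h = 180·4548.7 = 818766.00
Σ N_h S_h = 1136044.00
n for stratum Large = 203·818766.00/1136044.00 = 146.306 → 146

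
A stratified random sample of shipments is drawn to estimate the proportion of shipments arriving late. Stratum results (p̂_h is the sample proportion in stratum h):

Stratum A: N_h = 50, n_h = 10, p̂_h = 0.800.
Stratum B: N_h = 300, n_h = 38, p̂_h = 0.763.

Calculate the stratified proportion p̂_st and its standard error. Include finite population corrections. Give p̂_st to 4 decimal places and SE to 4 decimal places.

N = 350; stratum weights W_h = N_h/N.
p̂_st = Σ W_h p̂_h = (50·0.800 + 300·0.763)/350 = 0.76829
V̂(p̂_st) = Σ W_h² (1 − n_h/N_h) p̂_h(1−p̂_h)/(n_h−1):
  stratum A: (50/350)²·(1 − 10/50)·0.800·0.200/9 = 0.000290249
  stratum B: (300/350)²·(1 − 38/300)·0.763·0.237/37 = 0.00313587
V̂(p̂_st) = 0.00342612; SE = √V̂ = 0.058533

p̂_st ≈ 0.7683, SE ≈ 0.0585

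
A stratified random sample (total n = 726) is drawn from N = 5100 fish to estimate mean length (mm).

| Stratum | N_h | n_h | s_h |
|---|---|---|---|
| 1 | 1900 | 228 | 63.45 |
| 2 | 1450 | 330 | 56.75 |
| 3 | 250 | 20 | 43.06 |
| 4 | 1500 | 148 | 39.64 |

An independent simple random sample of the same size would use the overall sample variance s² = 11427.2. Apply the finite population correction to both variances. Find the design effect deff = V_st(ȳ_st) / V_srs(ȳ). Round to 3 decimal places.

V̂(ȳ_st) = Σ W_h² (1 − n_h/N_h) s_h²/n_h, with W_h = N_h/N and N = 5100:
  stratum 1: (1900/5100)²·(1 − 228/1900)·63.45²/228 = 2.15664
  stratum 2: (1450/5100)²·(1 − 330/1450)·56.75²/330 = 0.609345
  stratum 3: (250/5100)²·(1 − 20/250)·43.06²/20 = 0.204949
  stratum 4: (1500/5100)²·(1 − 148/1500)·39.64²/148 = 0.827815
V_st = 3.79875
V_srs = (1 − 726/5100)·11427.2/726 = 13.4993
deff = V_st / V_srs = 3.79875/13.4993 = 0.2814

deff ≈ 0.281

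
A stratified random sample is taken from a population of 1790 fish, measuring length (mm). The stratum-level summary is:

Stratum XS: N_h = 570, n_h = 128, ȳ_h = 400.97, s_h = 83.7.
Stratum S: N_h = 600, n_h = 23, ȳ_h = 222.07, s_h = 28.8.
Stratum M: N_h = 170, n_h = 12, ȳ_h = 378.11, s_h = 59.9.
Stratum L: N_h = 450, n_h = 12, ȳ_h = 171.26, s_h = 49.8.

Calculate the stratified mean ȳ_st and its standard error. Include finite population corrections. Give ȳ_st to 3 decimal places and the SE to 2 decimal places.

ȳ_st = Σ W_h ȳ_h = (570·400.97 + 600·222.07 + 170·378.11 + 450·171.26)/1790 = 281.08413
V̂(ȳ_st) = Σ W_h² (1 − n_h/N_h) s_h²/n_h, with W_h = N_h/N and N = 1790:
  stratum XS: (570/1790)²·(1 − 128/570)·83.7²/128 = 4.3036
  stratum S: (600/1790)²·(1 − 23/600)·28.8²/23 = 3.89653
  stratum M: (170/1790)²·(1 − 12/170)·59.9²/12 = 2.50653
  stratum L: (450/1790)²·(1 − 12/450)·49.8²/12 = 12.7133
V̂(ȳ_st) = 23.42
SE(ȳ_st) = √23.42 = 4.83942

ȳ_st ≈ 281.084, SE ≈ 4.84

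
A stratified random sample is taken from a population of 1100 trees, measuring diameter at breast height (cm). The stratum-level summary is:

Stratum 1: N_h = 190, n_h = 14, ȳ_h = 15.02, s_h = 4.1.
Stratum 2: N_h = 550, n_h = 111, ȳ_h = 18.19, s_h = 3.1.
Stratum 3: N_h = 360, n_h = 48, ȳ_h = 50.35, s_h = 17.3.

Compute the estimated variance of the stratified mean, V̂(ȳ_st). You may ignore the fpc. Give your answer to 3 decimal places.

V̂(ȳ_st) = Σ W_h² s_h²/n_h, with W_h = N_h/N and N = 1100:
  stratum 1: (190/1100)²·4.1²/14 = 0.035823
  stratum 2: (550/1100)²·3.1²/111 = 0.0216441
  stratum 3: (360/1100)²·17.3²/48 = 0.667837
V̂(ȳ_st) = 0.725304

V̂(ȳ_st) ≈ 0.725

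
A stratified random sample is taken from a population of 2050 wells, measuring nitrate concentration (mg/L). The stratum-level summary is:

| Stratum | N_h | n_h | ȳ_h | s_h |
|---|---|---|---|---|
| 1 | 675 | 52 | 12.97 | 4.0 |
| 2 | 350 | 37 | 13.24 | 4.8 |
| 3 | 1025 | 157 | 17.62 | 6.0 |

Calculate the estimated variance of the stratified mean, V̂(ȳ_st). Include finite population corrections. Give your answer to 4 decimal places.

V̂(ȳ_st) ≈ 0.0956

V̂(ȳ_st) = Σ W_h² (1 − n_h/N_h) s_h²/n_h, with W_h = N_h/N and N = 2050:
  stratum 1: (675/2050)²·(1 − 52/675)·4.0²/52 = 0.0307894
  stratum 2: (350/2050)²·(1 − 37/350)·4.8²/37 = 0.0162325
  stratum 3: (1025/2050)²·(1 − 157/1025)·6.0²/157 = 0.0485444
V̂(ȳ_st) = 0.0955662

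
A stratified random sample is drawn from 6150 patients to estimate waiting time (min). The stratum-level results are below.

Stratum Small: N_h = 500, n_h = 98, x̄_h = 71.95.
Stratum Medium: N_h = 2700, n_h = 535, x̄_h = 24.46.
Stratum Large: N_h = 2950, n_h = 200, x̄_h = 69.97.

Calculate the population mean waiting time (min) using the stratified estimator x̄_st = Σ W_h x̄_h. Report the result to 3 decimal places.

x̄_st ≈ 50.151

N = Σ N_h = 6150. Stratum weights W_h = N_h/N.
x̄_st = (500·71.95 + 2700·24.46 + 2950·69.97) / 6150 = 50.15098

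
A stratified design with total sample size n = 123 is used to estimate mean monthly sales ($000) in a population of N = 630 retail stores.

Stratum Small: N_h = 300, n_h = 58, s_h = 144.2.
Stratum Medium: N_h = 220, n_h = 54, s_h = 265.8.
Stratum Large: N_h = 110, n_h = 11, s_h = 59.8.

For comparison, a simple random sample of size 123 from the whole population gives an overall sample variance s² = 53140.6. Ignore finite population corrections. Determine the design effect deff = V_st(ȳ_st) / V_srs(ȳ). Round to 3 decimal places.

V̂(ȳ_st) = Σ W_h² s_h²/n_h, with W_h = N_h/N and N = 630:
  stratum Small: (300/630)²·144.2²/58 = 81.295
  stratum Medium: (220/630)²·265.8²/54 = 159.544
  stratum Large: (110/630)²·59.8²/11 = 9.91092
V_st = 250.75
V_srs = s²/n = 53140.6/123 = 432.037
deff = V_st / V_srs = 250.75/432.037 = 0.5804

deff ≈ 0.580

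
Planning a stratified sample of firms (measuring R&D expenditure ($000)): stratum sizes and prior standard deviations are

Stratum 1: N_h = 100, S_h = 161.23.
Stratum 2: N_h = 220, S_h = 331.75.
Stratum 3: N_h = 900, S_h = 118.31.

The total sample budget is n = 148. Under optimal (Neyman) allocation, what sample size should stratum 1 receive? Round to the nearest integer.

Neyman allocation: n_h = n · N_h S_h / Σ N_i S_i, with n = 148.
  stratum 1: N_h·S_h = 100·161.23 = 16123.00
  stratum 2: N_h·S_h = 220·331.75 = 72985.00
  stratum 3: N_h·S_h = 900·118.31 = 106479.00
Σ N_h S_h = 195587.00
n for stratum 1 = 148·16123.00/195587.00 = 12.200 → 12

12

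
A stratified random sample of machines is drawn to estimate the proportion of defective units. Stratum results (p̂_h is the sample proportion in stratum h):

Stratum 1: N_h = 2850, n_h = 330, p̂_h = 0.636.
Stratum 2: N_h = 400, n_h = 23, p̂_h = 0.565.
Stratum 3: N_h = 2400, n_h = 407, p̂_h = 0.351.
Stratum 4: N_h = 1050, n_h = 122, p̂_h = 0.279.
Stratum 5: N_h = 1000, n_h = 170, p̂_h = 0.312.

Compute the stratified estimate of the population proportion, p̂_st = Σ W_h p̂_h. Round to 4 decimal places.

N = 7700; stratum weights W_h = N_h/N.
p̂_st = Σ W_h p̂_h = (2850·0.636 + 400·0.565 + 2400·0.351 + 1050·0.279 + 1000·0.312)/7700 = 0.45272

p̂_st ≈ 0.4527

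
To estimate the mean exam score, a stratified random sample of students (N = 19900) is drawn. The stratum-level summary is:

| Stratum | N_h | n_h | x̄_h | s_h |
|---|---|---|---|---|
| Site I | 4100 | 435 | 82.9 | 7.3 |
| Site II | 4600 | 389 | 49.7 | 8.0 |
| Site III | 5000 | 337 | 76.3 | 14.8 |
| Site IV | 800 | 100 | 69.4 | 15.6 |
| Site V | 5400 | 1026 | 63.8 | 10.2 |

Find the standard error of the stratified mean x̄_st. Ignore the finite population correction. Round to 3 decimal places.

SE(x̄_st) ≈ 0.258

V̂(x̄_st) = Σ W_h² s_h²/n_h, with W_h = N_h/N and N = 19900:
  stratum Site I: (4100/19900)²·7.3²/435 = 0.00520018
  stratum Site II: (4600/19900)²·8.0²/389 = 0.00879103
  stratum Site III: (5000/19900)²·14.8²/337 = 0.0410324
  stratum Site IV: (800/19900)²·15.6²/100 = 0.00393299
  stratum Site V: (5400/19900)²·10.2²/1026 = 0.0074668
V̂(x̄_st) = 0.0664234
SE(x̄_st) = √0.0664234 = 0.257727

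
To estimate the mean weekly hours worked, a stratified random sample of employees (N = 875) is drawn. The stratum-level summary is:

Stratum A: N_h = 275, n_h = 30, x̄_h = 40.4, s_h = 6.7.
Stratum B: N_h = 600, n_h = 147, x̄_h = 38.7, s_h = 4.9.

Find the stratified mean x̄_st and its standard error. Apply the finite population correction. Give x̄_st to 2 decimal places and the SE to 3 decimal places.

x̄_st = Σ W_h x̄_h = (275·40.4 + 600·38.7)/875 = 39.23429
V̂(x̄_st) = Σ W_h² (1 − n_h/N_h) s_h²/n_h, with W_h = N_h/N and N = 875:
  stratum A: (275/875)²·(1 − 30/275)·6.7²/30 = 0.131677
  stratum B: (600/875)²·(1 − 147/600)·4.9²/147 = 0.057984
V̂(x̄_st) = 0.189661
SE(x̄_st) = √0.189661 = 0.435501

x̄_st ≈ 39.23, SE ≈ 0.436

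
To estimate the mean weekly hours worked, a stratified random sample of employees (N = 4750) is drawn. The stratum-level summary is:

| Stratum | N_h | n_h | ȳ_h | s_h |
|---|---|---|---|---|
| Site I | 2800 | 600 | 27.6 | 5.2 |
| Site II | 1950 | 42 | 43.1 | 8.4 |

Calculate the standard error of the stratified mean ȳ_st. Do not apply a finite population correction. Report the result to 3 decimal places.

V̂(ȳ_st) = Σ W_h² s_h²/n_h, with W_h = N_h/N and N = 4750:
  stratum Site I: (2800/4750)²·5.2²/600 = 0.0156597
  stratum Site II: (1950/4750)²·8.4²/42 = 0.283134
V̂(ȳ_st) = 0.298793
SE(ȳ_st) = √0.298793 = 0.54662

SE(ȳ_st) ≈ 0.547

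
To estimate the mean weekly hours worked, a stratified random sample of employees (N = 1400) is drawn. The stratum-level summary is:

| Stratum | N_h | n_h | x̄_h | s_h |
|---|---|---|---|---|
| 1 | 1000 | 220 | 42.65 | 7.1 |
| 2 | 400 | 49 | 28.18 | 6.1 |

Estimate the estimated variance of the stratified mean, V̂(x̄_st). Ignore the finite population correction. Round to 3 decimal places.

V̂(x̄_st) ≈ 0.179

V̂(x̄_st) = Σ W_h² s_h²/n_h, with W_h = N_h/N and N = 1400:
  stratum 1: (1000/1400)²·7.1²/220 = 0.116906
  stratum 2: (400/1400)²·6.1²/49 = 0.0619908
V̂(x̄_st) = 0.178897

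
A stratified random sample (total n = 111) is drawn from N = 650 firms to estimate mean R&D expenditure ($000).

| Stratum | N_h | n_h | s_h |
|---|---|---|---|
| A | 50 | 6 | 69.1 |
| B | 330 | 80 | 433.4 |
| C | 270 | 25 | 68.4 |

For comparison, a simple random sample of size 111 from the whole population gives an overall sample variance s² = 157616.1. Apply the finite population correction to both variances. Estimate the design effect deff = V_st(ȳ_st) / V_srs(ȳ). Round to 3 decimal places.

deff ≈ 0.418

V̂(ȳ_st) = Σ W_h² (1 − n_h/N_h) s_h²/n_h, with W_h = N_h/N and N = 650:
  stratum A: (50/650)²·(1 − 6/50)·69.1²/6 = 4.14382
  stratum B: (330/650)²·(1 − 80/330)·433.4²/80 = 458.474
  stratum C: (270/650)²·(1 − 25/270)·68.4²/25 = 29.3005
V_st = 491.919
V_srs = (1 − 111/650)·157616.1/111 = 1177.48
deff = V_st / V_srs = 491.919/1177.48 = 0.4178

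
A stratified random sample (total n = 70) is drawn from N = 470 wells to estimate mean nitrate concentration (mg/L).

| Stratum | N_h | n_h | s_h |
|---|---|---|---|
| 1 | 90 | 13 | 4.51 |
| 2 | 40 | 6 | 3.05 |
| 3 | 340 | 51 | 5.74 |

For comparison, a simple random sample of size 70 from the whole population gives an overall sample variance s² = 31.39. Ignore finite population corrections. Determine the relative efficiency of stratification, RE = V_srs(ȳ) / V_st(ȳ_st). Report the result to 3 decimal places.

V̂(ȳ_st) = Σ W_h² s_h²/n_h, with W_h = N_h/N and N = 470:
  stratum 1: (90/470)²·4.51²/13 = 0.0573719
  stratum 2: (40/470)²·3.05²/6 = 0.0112298
  stratum 3: (340/470)²·5.74²/51 = 0.338077
V_st = 0.406679
V_srs = s²/n = 31.39/70 = 0.448429
Relative efficiency = V_srs / V_st = 0.448429/0.406679 = 1.1027

RE ≈ 1.103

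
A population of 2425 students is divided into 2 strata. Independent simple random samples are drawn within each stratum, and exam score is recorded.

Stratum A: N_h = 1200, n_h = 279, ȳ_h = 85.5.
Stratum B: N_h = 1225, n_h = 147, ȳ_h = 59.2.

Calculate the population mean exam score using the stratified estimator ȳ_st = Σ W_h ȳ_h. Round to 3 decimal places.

ȳ_st ≈ 72.214

N = Σ N_h = 2425. Stratum weights W_h = N_h/N.
ȳ_st = (1200·85.5 + 1225·59.2) / 2425 = 72.21443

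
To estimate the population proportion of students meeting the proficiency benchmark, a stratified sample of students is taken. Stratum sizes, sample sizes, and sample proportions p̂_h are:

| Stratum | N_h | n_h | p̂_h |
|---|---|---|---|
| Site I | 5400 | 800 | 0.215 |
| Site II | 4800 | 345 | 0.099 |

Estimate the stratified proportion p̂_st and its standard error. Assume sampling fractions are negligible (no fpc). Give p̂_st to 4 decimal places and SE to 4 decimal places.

N = 10200; stratum weights W_h = N_h/N.
p̂_st = Σ W_h p̂_h = (5400·0.215 + 4800·0.099)/10200 = 0.16041
V̂(p̂_st) = Σ W_h² p̂_h(1−p̂_h)/(n_h−1):
  stratum Site I: (5400/10200)²·0.215·0.785/799 = 5.92037e-05
  stratum Site II: (4800/10200)²·0.099·0.901/344 = 5.74227e-05
V̂(p̂_st) = 0.000116626; SE = √V̂ = 0.0107994

p̂_st ≈ 0.1604, SE ≈ 0.0108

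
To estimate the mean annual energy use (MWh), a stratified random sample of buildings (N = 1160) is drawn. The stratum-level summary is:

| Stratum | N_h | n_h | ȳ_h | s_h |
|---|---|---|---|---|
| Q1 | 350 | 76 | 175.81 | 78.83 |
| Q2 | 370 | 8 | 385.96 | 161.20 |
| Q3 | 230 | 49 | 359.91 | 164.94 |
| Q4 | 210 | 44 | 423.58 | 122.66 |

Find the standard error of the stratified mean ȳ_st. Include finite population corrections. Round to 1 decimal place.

V̂(ȳ_st) = Σ W_h² (1 − n_h/N_h) s_h²/n_h, with W_h = N_h/N and N = 1160:
  stratum Q1: (350/1160)²·(1 − 76/350)·78.83²/76 = 5.82736
  stratum Q2: (370/1160)²·(1 − 8/370)·161.20²/8 = 323.321
  stratum Q3: (230/1160)²·(1 − 49/230)·164.94²/49 = 17.177
  stratum Q4: (210/1160)²·(1 − 44/210)·122.66²/44 = 8.85859
V̂(ȳ_st) = 355.184
SE(ȳ_st) = √355.184 = 18.8463

SE(ȳ_st) ≈ 18.8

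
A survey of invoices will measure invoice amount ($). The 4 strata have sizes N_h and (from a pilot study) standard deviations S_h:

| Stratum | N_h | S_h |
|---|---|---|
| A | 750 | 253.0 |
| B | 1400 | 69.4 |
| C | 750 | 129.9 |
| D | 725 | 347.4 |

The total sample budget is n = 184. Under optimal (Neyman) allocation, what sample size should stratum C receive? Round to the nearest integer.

28

Neyman allocation: n_h = n · N_h S_h / Σ N_i S_i, with n = 184.
  stratum A: N_h·S_h = 750·253.0 = 189750.00
  stratum B: N_h·S_h = 1400·69.4 = 97160.00
  stratum C: N_h·S_h = 750·129.9 = 97425.00
  stratum D: N_h·S_h = 725·347.4 = 251865.00
Σ N_h S_h = 636200.00
n for stratum C = 184·97425.00/636200.00 = 28.177 → 28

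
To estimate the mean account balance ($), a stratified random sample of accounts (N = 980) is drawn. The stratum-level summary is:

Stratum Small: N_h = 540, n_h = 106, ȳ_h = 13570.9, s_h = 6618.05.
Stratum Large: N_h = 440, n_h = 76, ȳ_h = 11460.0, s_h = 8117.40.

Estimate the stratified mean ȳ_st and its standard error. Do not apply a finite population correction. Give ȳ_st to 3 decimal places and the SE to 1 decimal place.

ȳ_st = Σ W_h ȳ_h = (540·13570.9 + 440·11460.0)/980 = 12623.14898
V̂(ȳ_st) = Σ W_h² s_h²/n_h, with W_h = N_h/N and N = 980:
  stratum Small: (540/980)²·6618.05²/106 = 125455
  stratum Large: (440/980)²·8117.40²/76 = 174773
V̂(ȳ_st) = 300228
SE(ȳ_st) = √300228 = 547.931

ȳ_st ≈ 12623.149, SE ≈ 547.9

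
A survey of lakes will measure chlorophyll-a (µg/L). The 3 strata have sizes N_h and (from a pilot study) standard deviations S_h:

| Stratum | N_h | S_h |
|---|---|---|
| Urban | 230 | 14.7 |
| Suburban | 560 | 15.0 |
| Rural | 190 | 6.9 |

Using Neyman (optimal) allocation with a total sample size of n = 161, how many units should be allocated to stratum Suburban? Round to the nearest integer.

Neyman allocation: n_h = n · N_h S_h / Σ N_i S_i, with n = 161.
  stratum Urban: N_h·S_h = 230·14.7 = 3381.00
  stratum Suburban: N_h·S_h = 560·15.0 = 8400.00
  stratum Rural: N_h·S_h = 190·6.9 = 1311.00
Σ N_h S_h = 13092.00
n for stratum Suburban = 161·8400.00/13092.00 = 103.300 → 103

103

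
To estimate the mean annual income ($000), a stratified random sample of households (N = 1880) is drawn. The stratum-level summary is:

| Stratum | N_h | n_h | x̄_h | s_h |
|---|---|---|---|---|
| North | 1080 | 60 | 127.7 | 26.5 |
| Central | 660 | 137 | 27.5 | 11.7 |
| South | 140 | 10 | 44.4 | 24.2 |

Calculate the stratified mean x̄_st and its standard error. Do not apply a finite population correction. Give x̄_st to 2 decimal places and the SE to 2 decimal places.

x̄_st = Σ W_h x̄_h = (1080·127.7 + 660·27.5 + 140·44.4)/1880 = 86.32021
V̂(x̄_st) = Σ W_h² s_h²/n_h, with W_h = N_h/N and N = 1880:
  stratum North: (1080/1880)²·26.5²/60 = 3.86253
  stratum Central: (660/1880)²·11.7²/137 = 0.123147
  stratum South: (140/1880)²·24.2²/10 = 0.324766
V̂(x̄_st) = 4.31045
SE(x̄_st) = √4.31045 = 2.07616

x̄_st ≈ 86.32, SE ≈ 2.08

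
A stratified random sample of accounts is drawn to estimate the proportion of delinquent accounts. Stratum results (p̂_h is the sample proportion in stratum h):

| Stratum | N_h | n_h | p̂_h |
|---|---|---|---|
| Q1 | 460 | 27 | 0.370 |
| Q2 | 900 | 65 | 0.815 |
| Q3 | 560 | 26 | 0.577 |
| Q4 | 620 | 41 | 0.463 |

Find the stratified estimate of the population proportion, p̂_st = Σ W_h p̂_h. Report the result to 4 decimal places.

p̂_st ≈ 0.5960

N = 2540; stratum weights W_h = N_h/N.
p̂_st = Σ W_h p̂_h = (460·0.370 + 900·0.815 + 560·0.577 + 620·0.463)/2540 = 0.59602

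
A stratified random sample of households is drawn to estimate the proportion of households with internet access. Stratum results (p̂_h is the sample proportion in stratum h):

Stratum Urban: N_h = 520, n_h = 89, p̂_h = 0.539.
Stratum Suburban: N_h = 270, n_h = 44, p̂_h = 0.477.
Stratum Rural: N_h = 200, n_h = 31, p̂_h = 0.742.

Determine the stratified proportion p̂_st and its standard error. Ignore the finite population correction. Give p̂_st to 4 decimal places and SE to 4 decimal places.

N = 990; stratum weights W_h = N_h/N.
p̂_st = Σ W_h p̂_h = (520·0.539 + 270·0.477 + 200·0.742)/990 = 0.56310
V̂(p̂_st) = Σ W_h² p̂_h(1−p̂_h)/(n_h−1):
  stratum Urban: (520/990)²·0.539·0.461/88 = 0.000779011
  stratum Suburban: (270/990)²·0.477·0.523/43 = 0.000431528
  stratum Rural: (200/990)²·0.742·0.258/30 = 0.000260431
V̂(p̂_st) = 0.00147097; SE = √V̂ = 0.0383532

p̂_st ≈ 0.5631, SE ≈ 0.0384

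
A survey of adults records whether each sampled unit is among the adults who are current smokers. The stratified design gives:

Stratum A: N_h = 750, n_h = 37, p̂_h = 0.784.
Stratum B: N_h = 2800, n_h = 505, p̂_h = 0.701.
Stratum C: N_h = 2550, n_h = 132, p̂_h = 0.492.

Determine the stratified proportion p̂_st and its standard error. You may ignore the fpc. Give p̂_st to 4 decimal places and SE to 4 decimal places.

p̂_st ≈ 0.6238, SE ≈ 0.0222

N = 6100; stratum weights W_h = N_h/N.
p̂_st = Σ W_h p̂_h = (750·0.784 + 2800·0.701 + 2550·0.492)/6100 = 0.62384
V̂(p̂_st) = Σ W_h² p̂_h(1−p̂_h)/(n_h−1):
  stratum A: (750/6100)²·0.784·0.216/36 = 7.11099e-05
  stratum B: (2800/6100)²·0.701·0.299/504 = 8.76224e-05
  stratum C: (2550/6100)²·0.492·0.508/131 = 0.00033341
V̂(p̂_st) = 0.000492142; SE = √V̂ = 0.0221843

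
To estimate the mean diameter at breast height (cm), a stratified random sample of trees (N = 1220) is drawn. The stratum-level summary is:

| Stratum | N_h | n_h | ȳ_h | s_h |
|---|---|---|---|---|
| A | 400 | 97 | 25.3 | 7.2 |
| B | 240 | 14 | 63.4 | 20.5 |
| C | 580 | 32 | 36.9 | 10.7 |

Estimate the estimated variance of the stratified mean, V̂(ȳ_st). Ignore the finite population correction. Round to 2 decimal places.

V̂(ȳ_st) ≈ 2.03

V̂(ȳ_st) = Σ W_h² s_h²/n_h, with W_h = N_h/N and N = 1220:
  stratum A: (400/1220)²·7.2²/97 = 0.0574505
  stratum B: (240/1220)²·20.5²/14 = 1.16167
  stratum C: (580/1220)²·10.7²/32 = 0.808638
V̂(ȳ_st) = 2.02776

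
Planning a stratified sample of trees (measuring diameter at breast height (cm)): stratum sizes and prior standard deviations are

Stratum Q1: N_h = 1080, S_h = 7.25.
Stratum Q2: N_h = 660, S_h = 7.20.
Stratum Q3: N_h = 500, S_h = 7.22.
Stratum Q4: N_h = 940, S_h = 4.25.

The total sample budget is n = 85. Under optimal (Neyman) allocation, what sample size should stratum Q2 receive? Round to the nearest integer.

20

Neyman allocation: n_h = n · N_h S_h / Σ N_i S_i, with n = 85.
  stratum Q1: N_h·S_h = 1080·7.25 = 7830.00
  stratum Q2: N_h·S_h = 660·7.20 = 4752.00
  stratum Q3: N_h·S_h = 500·7.22 = 3610.00
  stratum Q4: N_h·S_h = 940·4.25 = 3995.00
Σ N_h S_h = 20187.00
n for stratum Q2 = 85·4752.00/20187.00 = 20.009 → 20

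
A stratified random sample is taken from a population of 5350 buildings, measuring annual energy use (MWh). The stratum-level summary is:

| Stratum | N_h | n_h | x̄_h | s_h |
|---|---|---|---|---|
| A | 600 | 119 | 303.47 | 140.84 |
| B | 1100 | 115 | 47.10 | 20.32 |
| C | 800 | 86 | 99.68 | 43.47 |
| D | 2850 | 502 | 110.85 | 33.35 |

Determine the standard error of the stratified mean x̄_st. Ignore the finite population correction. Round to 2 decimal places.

SE(x̄_st) ≈ 1.84

V̂(x̄_st) = Σ W_h² s_h²/n_h, with W_h = N_h/N and N = 5350:
  stratum A: (600/5350)²·140.84²/119 = 2.09652
  stratum B: (1100/5350)²·20.32²/115 = 0.151784
  stratum C: (800/5350)²·43.47²/86 = 0.491307
  stratum D: (2850/5350)²·33.35²/502 = 0.628739
V̂(x̄_st) = 3.36836
SE(x̄_st) = √3.36836 = 1.83531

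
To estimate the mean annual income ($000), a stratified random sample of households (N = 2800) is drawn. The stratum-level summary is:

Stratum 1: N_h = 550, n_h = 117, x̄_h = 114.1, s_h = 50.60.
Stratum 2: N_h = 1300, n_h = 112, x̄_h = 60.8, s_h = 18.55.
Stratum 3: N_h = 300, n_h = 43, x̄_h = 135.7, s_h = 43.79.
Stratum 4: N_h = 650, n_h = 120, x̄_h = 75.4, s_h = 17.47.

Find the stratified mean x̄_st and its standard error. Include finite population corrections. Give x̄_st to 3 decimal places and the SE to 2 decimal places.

x̄_st = Σ W_h x̄_h = (550·114.1 + 1300·60.8 + 300·135.7 + 650·75.4)/2800 = 82.68393
V̂(x̄_st) = Σ W_h² (1 − n_h/N_h) s_h²/n_h, with W_h = N_h/N and N = 2800:
  stratum 1: (550/2800)²·(1 − 117/550)·50.60²/117 = 0.664737
  stratum 2: (1300/2800)²·(1 − 112/1300)·18.55²/112 = 0.60522
  stratum 3: (300/2800)²·(1 − 43/300)·43.79²/43 = 0.438551
  stratum 4: (650/2800)²·(1 − 120/650)·17.47²/120 = 0.111758
V̂(x̄_st) = 1.82027
SE(x̄_st) = √1.82027 = 1.34917

x̄_st ≈ 82.684, SE ≈ 1.35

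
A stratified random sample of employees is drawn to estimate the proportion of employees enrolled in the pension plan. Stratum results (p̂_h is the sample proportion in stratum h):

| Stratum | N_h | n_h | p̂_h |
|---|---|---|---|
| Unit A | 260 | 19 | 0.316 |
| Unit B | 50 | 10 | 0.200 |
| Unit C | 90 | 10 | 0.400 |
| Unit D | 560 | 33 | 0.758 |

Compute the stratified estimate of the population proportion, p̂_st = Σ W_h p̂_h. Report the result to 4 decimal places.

p̂_st ≈ 0.5757

N = 960; stratum weights W_h = N_h/N.
p̂_st = Σ W_h p̂_h = (260·0.316 + 50·0.200 + 90·0.400 + 560·0.758)/960 = 0.57567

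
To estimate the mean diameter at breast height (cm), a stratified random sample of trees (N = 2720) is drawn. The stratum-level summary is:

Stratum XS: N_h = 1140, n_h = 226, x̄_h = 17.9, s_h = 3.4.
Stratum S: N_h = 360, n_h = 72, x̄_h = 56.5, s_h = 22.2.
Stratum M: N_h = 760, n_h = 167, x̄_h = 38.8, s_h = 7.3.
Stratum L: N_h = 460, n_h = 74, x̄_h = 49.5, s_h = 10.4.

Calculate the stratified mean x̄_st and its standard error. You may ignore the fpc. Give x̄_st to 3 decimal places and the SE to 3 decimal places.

x̄_st ≈ 34.193, SE ≈ 0.442

x̄_st = Σ W_h x̄_h = (1140·17.9 + 360·56.5 + 760·38.8 + 460·49.5)/2720 = 34.19265
V̂(x̄_st) = Σ W_h² s_h²/n_h, with W_h = N_h/N and N = 2720:
  stratum XS: (1140/2720)²·3.4²/226 = 0.00898507
  stratum S: (360/2720)²·22.2²/72 = 0.119906
  stratum M: (760/2720)²·7.3²/167 = 0.0249126
  stratum L: (460/2720)²·10.4²/74 = 0.0418035
V̂(x̄_st) = 0.195607
SE(x̄_st) = √0.195607 = 0.442275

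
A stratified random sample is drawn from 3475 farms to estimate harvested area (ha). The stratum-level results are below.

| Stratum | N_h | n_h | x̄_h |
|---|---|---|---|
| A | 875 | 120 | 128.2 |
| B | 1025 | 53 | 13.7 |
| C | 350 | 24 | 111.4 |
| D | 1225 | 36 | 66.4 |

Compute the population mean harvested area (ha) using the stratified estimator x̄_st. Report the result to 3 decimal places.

x̄_st ≈ 70.949

N = Σ N_h = 3475. Stratum weights W_h = N_h/N.
x̄_st = (875·128.2 + 1025·13.7 + 350·111.4 + 1225·66.4) / 3475 = 70.94892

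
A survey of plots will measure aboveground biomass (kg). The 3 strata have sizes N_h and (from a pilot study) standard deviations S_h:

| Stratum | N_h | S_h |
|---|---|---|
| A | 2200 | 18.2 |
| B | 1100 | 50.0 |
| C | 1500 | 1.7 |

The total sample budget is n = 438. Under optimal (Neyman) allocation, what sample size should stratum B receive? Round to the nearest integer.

Neyman allocation: n_h = n · N_h S_h / Σ N_i S_i, with n = 438.
  stratum A: N_h·S_h = 2200·18.2 = 40040.00
  stratum B: N_h·S_h = 1100·50.0 = 55000.00
  stratum C: N_h·S_h = 1500·1.7 = 2550.00
Σ N_h S_h = 97590.00
n for stratum B = 438·55000.00/97590.00 = 246.849 → 247

247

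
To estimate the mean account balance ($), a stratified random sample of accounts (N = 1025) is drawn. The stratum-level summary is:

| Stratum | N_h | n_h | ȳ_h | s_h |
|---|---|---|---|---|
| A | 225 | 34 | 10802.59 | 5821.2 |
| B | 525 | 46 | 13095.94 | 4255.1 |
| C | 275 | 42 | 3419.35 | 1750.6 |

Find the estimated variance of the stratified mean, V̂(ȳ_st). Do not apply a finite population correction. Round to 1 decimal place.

V̂(ȳ_st) ≈ 156536.9

V̂(ȳ_st) = Σ W_h² s_h²/n_h, with W_h = N_h/N and N = 1025:
  stratum A: (225/1025)²·5821.2²/34 = 48024.6
  stratum B: (525/1025)²·4255.1²/46 = 103260
  stratum C: (275/1025)²·1750.6²/42 = 5252.21
V̂(ȳ_st) = 156537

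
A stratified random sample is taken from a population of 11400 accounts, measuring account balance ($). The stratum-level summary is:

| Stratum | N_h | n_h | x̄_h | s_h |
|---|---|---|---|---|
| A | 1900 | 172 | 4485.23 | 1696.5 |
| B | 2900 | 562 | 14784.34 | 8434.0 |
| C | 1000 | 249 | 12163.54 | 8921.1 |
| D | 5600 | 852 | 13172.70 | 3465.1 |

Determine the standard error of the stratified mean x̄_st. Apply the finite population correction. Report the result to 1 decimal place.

V̂(x̄_st) = Σ W_h² (1 − n_h/N_h) s_h²/n_h, with W_h = N_h/N and N = 11400:
  stratum A: (1900/11400)²·(1 − 172/1900)·1696.5²/172 = 422.734
  stratum B: (2900/11400)²·(1 − 562/2900)·8434.0²/562 = 6603.34
  stratum C: (1000/11400)²·(1 − 249/1000)·8921.1²/249 = 1847
  stratum D: (5600/11400)²·(1 − 852/5600)·3465.1²/852 = 2883.24
V̂(x̄_st) = 11756.3
SE(x̄_st) = √11756.3 = 108.427

SE(x̄_st) ≈ 108.4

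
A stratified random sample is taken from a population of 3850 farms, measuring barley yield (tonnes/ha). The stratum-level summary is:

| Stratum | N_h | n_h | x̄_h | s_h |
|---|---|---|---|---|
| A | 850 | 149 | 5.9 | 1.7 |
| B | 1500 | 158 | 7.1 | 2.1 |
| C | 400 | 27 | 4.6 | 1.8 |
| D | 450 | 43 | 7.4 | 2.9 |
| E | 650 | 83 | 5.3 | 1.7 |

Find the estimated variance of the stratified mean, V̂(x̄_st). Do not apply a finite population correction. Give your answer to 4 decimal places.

V̂(x̄_st) ≈ 0.0101

V̂(x̄_st) = Σ W_h² s_h²/n_h, with W_h = N_h/N and N = 3850:
  stratum A: (850/3850)²·1.7²/149 = 0.000945427
  stratum B: (1500/3850)²·2.1²/158 = 0.00423684
  stratum C: (400/3850)²·1.8²/27 = 0.00129533
  stratum D: (450/3850)²·2.9²/43 = 0.00267197
  stratum E: (650/3850)²·1.7²/83 = 0.000992487
V̂(x̄_st) = 0.0101421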